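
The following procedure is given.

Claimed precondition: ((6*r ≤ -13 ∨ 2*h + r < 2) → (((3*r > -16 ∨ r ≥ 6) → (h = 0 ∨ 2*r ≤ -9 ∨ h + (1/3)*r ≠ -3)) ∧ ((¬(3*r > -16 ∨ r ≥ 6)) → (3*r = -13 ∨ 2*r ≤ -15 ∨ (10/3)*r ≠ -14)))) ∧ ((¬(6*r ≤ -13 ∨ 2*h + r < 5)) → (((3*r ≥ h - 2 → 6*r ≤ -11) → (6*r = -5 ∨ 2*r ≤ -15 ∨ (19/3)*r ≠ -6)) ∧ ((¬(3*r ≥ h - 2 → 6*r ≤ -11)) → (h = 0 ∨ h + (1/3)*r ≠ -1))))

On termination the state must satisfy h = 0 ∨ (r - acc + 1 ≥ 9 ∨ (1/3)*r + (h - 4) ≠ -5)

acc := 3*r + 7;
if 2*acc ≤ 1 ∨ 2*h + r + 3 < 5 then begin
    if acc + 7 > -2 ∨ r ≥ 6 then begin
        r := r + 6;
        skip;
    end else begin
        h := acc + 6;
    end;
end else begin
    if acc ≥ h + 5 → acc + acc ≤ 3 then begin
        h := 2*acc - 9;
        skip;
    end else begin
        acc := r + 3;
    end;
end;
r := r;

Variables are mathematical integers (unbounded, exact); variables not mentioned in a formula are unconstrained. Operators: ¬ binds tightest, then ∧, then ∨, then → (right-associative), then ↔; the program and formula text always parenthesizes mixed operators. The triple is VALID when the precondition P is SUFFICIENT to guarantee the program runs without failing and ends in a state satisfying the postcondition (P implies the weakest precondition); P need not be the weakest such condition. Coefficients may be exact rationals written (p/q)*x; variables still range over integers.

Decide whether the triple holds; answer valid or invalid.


Working backward. After the program, the postcondition h = 0 ∨ (r - acc + 1 ≥ 9 ∨ (1/3)*r + (h - 4) ≠ -5) must hold; in canonical form it is h = 0 ∨ r ≥ acc + 8 ∨ h + (1/3)*r ≠ -1.
Before r := r: h = 0 ∨ r ≥ acc + 8 ∨ h + (1/3)*r ≠ -1
Then branch requires ((acc > -9 ∨ r ≥ 6) → (h = 0 ∨ r ≥ acc + 2 ∨ h + (1/3)*r ≠ -3)) ∧ ((¬(acc > -9 ∨ r ≥ 6)) → (acc = -6 ∨ r ≥ acc + 8 ∨ acc + (1/3)*r ≠ -7)); else branch requires ((acc ≥ h + 5 → 2*acc ≤ 3) → (2*acc = 9 ∨ r ≥ acc + 8 ∨ 2*acc + (1/3)*r ≠ 8)) ∧ ((¬(acc ≥ h + 5 → 2*acc ≤ 3)) → (h = 0 ∨ h + (1/3)*r ≠ -1)).
Before the if: ((2*acc ≤ 1 ∨ 2*h + r < 2) → (((acc > -9 ∨ r ≥ 6) → (h = 0 ∨ r ≥ acc + 2 ∨ h + (1/3)*r ≠ -3)) ∧ ((¬(acc > -9 ∨ r ≥ 6)) → (acc = -6 ∨ r ≥ acc + 8 ∨ acc + (1/3)*r ≠ -7)))) ∧ ((¬(2*acc ≤ 1 ∨ 2*h + r < 2)) → (((acc ≥ h + 5 → 2*acc ≤ 3) → (2*acc = 9 ∨ r ≥ acc + 8 ∨ 2*acc + (1/3)*r ≠ 8)) ∧ ((¬(acc ≥ h + 5 → 2*acc ≤ 3)) → (h = 0 ∨ h + (1/3)*r ≠ -1))))
Before acc := 3*r + 7: ((6*r ≤ -13 ∨ 2*h + r < 2) → (((3*r > -16 ∨ r ≥ 6) → (h = 0 ∨ 2*r ≤ -9 ∨ h + (1/3)*r ≠ -3)) ∧ ((¬(3*r > -16 ∨ r ≥ 6)) → (3*r = -13 ∨ 2*r ≤ -15 ∨ (10/3)*r ≠ -14)))) ∧ ((¬(6*r ≤ -13 ∨ 2*h + r < 2)) → (((3*r ≥ h - 2 → 6*r ≤ -11) → (6*r = -5 ∨ 2*r ≤ -15 ∨ (19/3)*r ≠ -6)) ∧ ((¬(3*r ≥ h - 2 → 6*r ≤ -11)) → (h = 0 ∨ h + (1/3)*r ≠ -1))))
The weakest precondition is ((6*r ≤ -13 ∨ 2*h + r < 2) → (((3*r > -16 ∨ r ≥ 6) → (h = 0 ∨ 2*r ≤ -9 ∨ h + (1/3)*r ≠ -3)) ∧ ((¬(3*r > -16 ∨ r ≥ 6)) → (3*r = -13 ∨ 2*r ≤ -15 ∨ (10/3)*r ≠ -14)))) ∧ ((¬(6*r ≤ -13 ∨ 2*h + r < 2)) → (((3*r ≥ h - 2 → 6*r ≤ -11) → (6*r = -5 ∨ 2*r ≤ -15 ∨ (19/3)*r ≠ -6)) ∧ ((¬(3*r ≥ h - 2 → 6*r ≤ -11)) → (h = 0 ∨ h + (1/3)*r ≠ -1)))).
Check whether ((6*r ≤ -13 ∨ 2*h + r < 2) → (((3*r > -16 ∨ r ≥ 6) → (h = 0 ∨ 2*r ≤ -9 ∨ h + (1/3)*r ≠ -3)) ∧ ((¬(3*r > -16 ∨ r ≥ 6)) → (3*r = -13 ∨ 2*r ≤ -15 ∨ (10/3)*r ≠ -14)))) ∧ ((¬(6*r ≤ -13 ∨ 2*h + r < 5)) → (((3*r ≥ h - 2 → 6*r ≤ -11) → (6*r = -5 ∨ 2*r ≤ -15 ∨ (19/3)*r ≠ -6)) ∧ ((¬(3*r ≥ h - 2 → 6*r ≤ -11)) → (h = 0 ∨ h + (1/3)*r ≠ -1)))) implies it.
Countermodel: at the initial state h = -7, r = 18, the precondition holds but the weakest precondition fails.
Answer: invalid


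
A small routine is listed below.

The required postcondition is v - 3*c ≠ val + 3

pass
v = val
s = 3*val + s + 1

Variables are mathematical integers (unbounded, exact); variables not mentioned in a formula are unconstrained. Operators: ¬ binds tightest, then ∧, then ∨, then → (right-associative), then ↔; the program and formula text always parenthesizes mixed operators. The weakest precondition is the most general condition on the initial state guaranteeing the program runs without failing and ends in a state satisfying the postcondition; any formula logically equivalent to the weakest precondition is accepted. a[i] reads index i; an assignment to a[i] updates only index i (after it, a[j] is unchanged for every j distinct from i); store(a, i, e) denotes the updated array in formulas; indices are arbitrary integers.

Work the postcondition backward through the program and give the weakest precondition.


Working backward. After the program, the postcondition v - 3*c ≠ val + 3 must hold; in canonical form it is v ≠ 3*c + val + 3.
Before s := 3*val + s + 1: v ≠ 3*c + val + 3
Before v := val: 3*c ≠ -3
Before skip: 3*c ≠ -3
Answer: WP = 3*c ≠ -3


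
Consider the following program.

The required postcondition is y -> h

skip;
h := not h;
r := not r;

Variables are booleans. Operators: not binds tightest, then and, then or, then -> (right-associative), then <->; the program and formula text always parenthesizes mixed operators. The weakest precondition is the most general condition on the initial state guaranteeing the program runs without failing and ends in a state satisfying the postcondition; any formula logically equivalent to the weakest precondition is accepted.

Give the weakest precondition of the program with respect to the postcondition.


Working backward. After the program, y -> h must hold.
Before r := not r: y -> h
Before h := not h: y -> (not h)
Before skip: y -> (not h)
Answer: WP = y -> (not h)


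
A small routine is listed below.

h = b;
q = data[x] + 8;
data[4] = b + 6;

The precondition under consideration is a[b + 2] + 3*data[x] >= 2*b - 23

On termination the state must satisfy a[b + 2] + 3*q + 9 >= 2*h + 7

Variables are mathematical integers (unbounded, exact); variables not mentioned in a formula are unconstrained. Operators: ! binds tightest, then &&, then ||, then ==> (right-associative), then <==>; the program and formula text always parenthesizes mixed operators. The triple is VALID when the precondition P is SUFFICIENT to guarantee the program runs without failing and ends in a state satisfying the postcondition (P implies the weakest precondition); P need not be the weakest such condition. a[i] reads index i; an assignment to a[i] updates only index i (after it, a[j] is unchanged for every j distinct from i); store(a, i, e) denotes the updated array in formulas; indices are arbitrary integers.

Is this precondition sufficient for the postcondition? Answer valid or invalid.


Working backward. After the program, the postcondition a[b + 2] + 3*q + 9 >= 2*h + 7 must hold; in canonical form it is a[b + 2] + 3*q >= 2*h - 2.
Before data[4] := b + 6: a[b + 2] + 3*q >= 2*h - 2
Before q := data[x] + 8: a[b + 2] + 3*data[x] >= 2*h - 26
Before h := b: a[b + 2] + 3*data[x] >= 2*b - 26
The weakest precondition is a[b + 2] + 3*data[x] >= 2*b - 26.
Check whether a[b + 2] + 3*data[x] >= 2*b - 23 implies it.
Every state satisfying the precondition satisfies the weakest precondition: the implication holds.
Answer: valid


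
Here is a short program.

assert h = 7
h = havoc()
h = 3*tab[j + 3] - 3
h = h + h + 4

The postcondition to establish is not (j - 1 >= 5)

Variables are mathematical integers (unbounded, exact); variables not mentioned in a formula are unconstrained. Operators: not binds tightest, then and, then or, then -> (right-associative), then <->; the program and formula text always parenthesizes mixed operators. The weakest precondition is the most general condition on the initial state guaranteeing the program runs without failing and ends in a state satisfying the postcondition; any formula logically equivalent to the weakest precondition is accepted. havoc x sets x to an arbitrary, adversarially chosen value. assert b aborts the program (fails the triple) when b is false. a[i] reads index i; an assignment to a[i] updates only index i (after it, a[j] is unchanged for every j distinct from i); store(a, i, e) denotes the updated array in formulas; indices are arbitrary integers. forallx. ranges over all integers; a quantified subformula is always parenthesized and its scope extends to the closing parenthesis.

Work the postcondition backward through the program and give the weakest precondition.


Working backward. After the program, the postcondition not (j - 1 >= 5) must hold; in canonical form it is not (j >= 6).
Before h := h + h + 4: not (j >= 6)
Before h := 3*tab[j + 3] - 3: not (j >= 6)
Before havoc h: not (j >= 6)
Before assert h = 7: h = 7 and (not (j >= 6))
Answer: WP = h = 7 and (not (j >= 6))


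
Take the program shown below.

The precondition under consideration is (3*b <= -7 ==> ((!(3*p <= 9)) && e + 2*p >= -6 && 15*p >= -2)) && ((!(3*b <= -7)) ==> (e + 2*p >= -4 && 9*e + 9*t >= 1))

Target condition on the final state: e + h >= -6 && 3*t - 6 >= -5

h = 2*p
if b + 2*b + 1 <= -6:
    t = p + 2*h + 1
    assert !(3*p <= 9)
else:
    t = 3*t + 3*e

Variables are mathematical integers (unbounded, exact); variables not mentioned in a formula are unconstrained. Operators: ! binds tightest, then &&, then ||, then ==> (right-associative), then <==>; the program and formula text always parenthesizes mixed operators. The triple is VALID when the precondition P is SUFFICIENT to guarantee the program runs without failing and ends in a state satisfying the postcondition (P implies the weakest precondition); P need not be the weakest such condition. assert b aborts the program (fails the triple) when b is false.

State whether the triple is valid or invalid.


Working backward. After the program, the postcondition e + h >= -6 && 3*t - 6 >= -5 must hold; in canonical form it is e + h >= -6 && 3*t >= 1.
Then branch requires (!(3*p <= 9)) && e + h >= -6 && 6*h + 3*p >= -2; else branch requires e + h >= -6 && 9*e + 9*t >= 1.
Before the if: (3*b <= -7 ==> ((!(3*p <= 9)) && e + h >= -6 && 6*h + 3*p >= -2)) && ((!(3*b <= -7)) ==> (e + h >= -6 && 9*e + 9*t >= 1))
Before h := 2*p: (3*b <= -7 ==> ((!(3*p <= 9)) && e + 2*p >= -6 && 15*p >= -2)) && ((!(3*b <= -7)) ==> (e + 2*p >= -6 && 9*e + 9*t >= 1))
The weakest precondition is (3*b <= -7 ==> ((!(3*p <= 9)) && e + 2*p >= -6 && 15*p >= -2)) && ((!(3*b <= -7)) ==> (e + 2*p >= -6 && 9*e + 9*t >= 1)).
Check whether (3*b <= -7 ==> ((!(3*p <= 9)) && e + 2*p >= -6 && 15*p >= -2)) && ((!(3*b <= -7)) ==> (e + 2*p >= -4 && 9*e + 9*t >= 1)) implies it.
Every state satisfying the precondition satisfies the weakest precondition: the implication holds.
Answer: valid


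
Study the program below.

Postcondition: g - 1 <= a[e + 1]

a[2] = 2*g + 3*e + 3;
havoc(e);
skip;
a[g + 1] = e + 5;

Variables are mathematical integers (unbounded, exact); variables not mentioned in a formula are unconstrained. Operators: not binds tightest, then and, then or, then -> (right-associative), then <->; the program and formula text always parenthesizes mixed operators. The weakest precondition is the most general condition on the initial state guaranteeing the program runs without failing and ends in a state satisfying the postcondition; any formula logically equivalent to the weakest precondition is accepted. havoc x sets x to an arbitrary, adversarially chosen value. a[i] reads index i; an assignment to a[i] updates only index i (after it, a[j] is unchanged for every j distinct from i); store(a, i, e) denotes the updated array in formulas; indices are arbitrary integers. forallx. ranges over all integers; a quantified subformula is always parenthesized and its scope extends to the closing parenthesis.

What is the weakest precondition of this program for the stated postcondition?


Working backward. After the program, the postcondition g - 1 <= a[e + 1] must hold; in canonical form it is g <= a[e + 1] + 1.
Before a[g + 1] := e + 5: g <= store(a, g + 1, e + 5)[e + 1] + 1
Before skip: g <= store(a, g + 1, e + 5)[e + 1] + 1
Before havoc e: forall e_1. g <= store(a, g + 1, e_1 + 5)[e_1 + 1] + 1
Before a[2] := 2*g + 3*e + 3: forall e_1. g <= store(store(a, 2, 3*e + 2*g + 3), g + 1, e_1 + 5)[e_1 + 1] + 1
Answer: WP = forall e_1. g <= store(store(a, 2, 3*e + 2*g + 3), g + 1, e_1 + 5)[e_1 + 1] + 1


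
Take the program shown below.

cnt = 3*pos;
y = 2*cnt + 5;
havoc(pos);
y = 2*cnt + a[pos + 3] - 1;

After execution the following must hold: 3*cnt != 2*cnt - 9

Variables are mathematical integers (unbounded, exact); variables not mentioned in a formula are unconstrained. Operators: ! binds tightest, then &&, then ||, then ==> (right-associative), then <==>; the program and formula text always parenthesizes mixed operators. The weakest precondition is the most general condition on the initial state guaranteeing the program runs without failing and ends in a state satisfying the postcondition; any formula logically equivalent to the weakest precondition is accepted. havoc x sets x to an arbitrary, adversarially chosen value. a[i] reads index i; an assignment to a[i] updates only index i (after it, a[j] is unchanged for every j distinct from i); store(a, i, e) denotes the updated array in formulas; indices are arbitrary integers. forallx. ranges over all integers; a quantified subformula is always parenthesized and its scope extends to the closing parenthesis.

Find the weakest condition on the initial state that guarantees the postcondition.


Working backward. After the program, the postcondition 3*cnt != 2*cnt - 9 must hold; in canonical form it is cnt != -9.
Before y := 2*cnt + a[pos + 3] - 1: cnt != -9
Before havoc pos: cnt != -9
Before y := 2*cnt + 5: cnt != -9
Before cnt := 3*pos: 3*pos != -9
Answer: WP = 3*pos != -9


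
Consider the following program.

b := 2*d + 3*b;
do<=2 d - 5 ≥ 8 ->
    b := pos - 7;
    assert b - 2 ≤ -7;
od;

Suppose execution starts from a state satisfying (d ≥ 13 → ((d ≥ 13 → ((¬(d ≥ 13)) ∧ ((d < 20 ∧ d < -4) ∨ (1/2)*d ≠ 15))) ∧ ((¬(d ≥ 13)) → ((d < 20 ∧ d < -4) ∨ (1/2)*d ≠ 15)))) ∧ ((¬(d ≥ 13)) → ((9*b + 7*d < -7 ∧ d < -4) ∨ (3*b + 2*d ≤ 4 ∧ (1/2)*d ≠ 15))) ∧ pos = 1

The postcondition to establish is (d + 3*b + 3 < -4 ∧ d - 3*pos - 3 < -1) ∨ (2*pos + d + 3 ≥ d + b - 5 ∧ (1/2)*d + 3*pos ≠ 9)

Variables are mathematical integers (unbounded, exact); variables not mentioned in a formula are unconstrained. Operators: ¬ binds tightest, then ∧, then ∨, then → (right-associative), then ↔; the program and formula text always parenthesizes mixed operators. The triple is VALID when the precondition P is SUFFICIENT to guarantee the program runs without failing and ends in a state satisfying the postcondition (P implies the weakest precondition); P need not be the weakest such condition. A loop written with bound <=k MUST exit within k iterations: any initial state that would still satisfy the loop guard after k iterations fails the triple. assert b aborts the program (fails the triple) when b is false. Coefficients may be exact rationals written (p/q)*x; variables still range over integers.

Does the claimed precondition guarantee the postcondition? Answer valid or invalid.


Working backward. After the program, the postcondition (d + 3*b + 3 < -4 ∧ d - 3*pos - 3 < -1) ∨ (2*pos + d + 3 ≥ d + b - 5 ∧ (1/2)*d + 3*pos ≠ 9) must hold; in canonical form it is (3*b + d < -7 ∧ d < 3*pos + 2) ∨ (2*pos ≥ b - 8 ∧ (1/2)*d + 3*pos ≠ 9).
Before the loop (bound <=2), unroll the exhaustion recursion (WP_0 = exit-now case; WP_j = one more guarded iteration, up to j = 2):
  WP_0: (¬(d ≥ 13)) ∧ ((3*b + d < -7 ∧ d < 3*pos + 2) ∨ (2*pos ≥ b - 8 ∧ (1/2)*d + 3*pos ≠ 9))
  WP_1: (d ≥ 13 → (pos ≤ 2 ∧ (¬(d ≥ 13)) ∧ ((d + 3*pos < 14 ∧ d < 3*pos + 2) ∨ (pos ≥ -15 ∧ (1/2)*d + 3*pos ≠ 9)))) ∧ ((¬(d ≥ 13)) → ((3*b + d < -7 ∧ d < 3*pos + 2) ∨ (2*pos ≥ b - 8 ∧ (1/2)*d + 3*pos ≠ 9)))
  WP_2: (d ≥ 13 → (pos ≤ 2 ∧ (d ≥ 13 → (pos ≤ 2 ∧ (¬(d ≥ 13)) ∧ ((d + 3*pos < 14 ∧ d < 3*pos + 2) ∨ (pos ≥ -15 ∧ (1/2)*d + 3*pos ≠ 9)))) ∧ ((¬(d ≥ 13)) → ((d + 3*pos < 14 ∧ d < 3*pos + 2) ∨ (pos ≥ -15 ∧ (1/2)*d + 3*pos ≠ 9))))) ∧ ((¬(d ≥ 13)) → ((3*b + d < -7 ∧ d < 3*pos + 2) ∨ (2*pos ≥ b - 8 ∧ (1/2)*d + 3*pos ≠ 9)))
So before the loop: (d ≥ 13 → (pos ≤ 2 ∧ (d ≥ 13 → (pos ≤ 2 ∧ (¬(d ≥ 13)) ∧ ((d + 3*pos < 14 ∧ d < 3*pos + 2) ∨ (pos ≥ -15 ∧ (1/2)*d + 3*pos ≠ 9)))) ∧ ((¬(d ≥ 13)) → ((d + 3*pos < 14 ∧ d < 3*pos + 2) ∨ (pos ≥ -15 ∧ (1/2)*d + 3*pos ≠ 9))))) ∧ ((¬(d ≥ 13)) → ((3*b + d < -7 ∧ d < 3*pos + 2) ∨ (2*pos ≥ b - 8 ∧ (1/2)*d + 3*pos ≠ 9)))
Before b := 2*d + 3*b: (d ≥ 13 → (pos ≤ 2 ∧ (d ≥ 13 → (pos ≤ 2 ∧ (¬(d ≥ 13)) ∧ ((d + 3*pos < 14 ∧ d < 3*pos + 2) ∨ (pos ≥ -15 ∧ (1/2)*d + 3*pos ≠ 9)))) ∧ ((¬(d ≥ 13)) → ((d + 3*pos < 14 ∧ d < 3*pos + 2) ∨ (pos ≥ -15 ∧ (1/2)*d + 3*pos ≠ 9))))) ∧ ((¬(d ≥ 13)) → ((9*b + 7*d < -7 ∧ d < 3*pos + 2) ∨ (2*pos ≥ 3*b + 2*d - 8 ∧ (1/2)*d + 3*pos ≠ 9)))
The weakest precondition is (d ≥ 13 → (pos ≤ 2 ∧ (d ≥ 13 → (pos ≤ 2 ∧ (¬(d ≥ 13)) ∧ ((d + 3*pos < 14 ∧ d < 3*pos + 2) ∨ (pos ≥ -15 ∧ (1/2)*d + 3*pos ≠ 9)))) ∧ ((¬(d ≥ 13)) → ((d + 3*pos < 14 ∧ d < 3*pos + 2) ∨ (pos ≥ -15 ∧ (1/2)*d + 3*pos ≠ 9))))) ∧ ((¬(d ≥ 13)) → ((9*b + 7*d < -7 ∧ d < 3*pos + 2) ∨ (2*pos ≥ 3*b + 2*d - 8 ∧ (1/2)*d + 3*pos ≠ 9))).
Check whether (d ≥ 13 → ((d ≥ 13 → ((¬(d ≥ 13)) ∧ ((d < 20 ∧ d < -4) ∨ (1/2)*d ≠ 15))) ∧ ((¬(d ≥ 13)) → ((d < 20 ∧ d < -4) ∨ (1/2)*d ≠ 15)))) ∧ ((¬(d ≥ 13)) → ((9*b + 7*d < -7 ∧ d < -4) ∨ (3*b + 2*d ≤ 4 ∧ (1/2)*d ≠ 15))) ∧ pos = 1 implies it.
Countermodel: at the initial state b = -11, d = 12, pos = 1, the precondition holds but the weakest precondition fails.
Answer: invalid


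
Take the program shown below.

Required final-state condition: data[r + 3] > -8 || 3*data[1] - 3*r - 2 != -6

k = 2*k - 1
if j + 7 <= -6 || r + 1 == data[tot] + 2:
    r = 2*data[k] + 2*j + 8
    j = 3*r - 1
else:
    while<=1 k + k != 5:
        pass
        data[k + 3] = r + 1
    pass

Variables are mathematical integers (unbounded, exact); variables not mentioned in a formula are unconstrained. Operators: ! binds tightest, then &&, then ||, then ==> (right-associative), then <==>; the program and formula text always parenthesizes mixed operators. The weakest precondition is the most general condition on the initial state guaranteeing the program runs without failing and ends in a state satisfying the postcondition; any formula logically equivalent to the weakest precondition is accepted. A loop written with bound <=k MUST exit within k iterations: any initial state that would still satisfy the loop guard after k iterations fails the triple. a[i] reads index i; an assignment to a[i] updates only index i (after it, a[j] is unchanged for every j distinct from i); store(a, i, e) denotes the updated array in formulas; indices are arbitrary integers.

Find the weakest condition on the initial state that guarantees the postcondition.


Working backward. After the program, the postcondition data[r + 3] > -8 || 3*data[1] - 3*r - 2 != -6 must hold; in canonical form it is data[r + 3] > -8 || 3*data[1] != 3*r - 4.
Then branch requires data[2*data[k] + 2*j + 11] > -8 || 3*data[1] != 6*data[k] + 6*j + 20; else branch requires (2*k != 5 ==> ((!(2*k != 5)) && (store(data, k + 3, r + 1)[r + 3] > -8 || 3*store(data, k + 3, r + 1)[1] != 3*r - 4))) && ((!(2*k != 5)) ==> (data[r + 3] > -8 || 3*data[1] != 3*r - 4)).
Before the if: ((j <= -13 || r == data[tot] + 1) ==> (data[2*data[k] + 2*j + 11] > -8 || 3*data[1] != 6*data[k] + 6*j + 20)) && ((!(j <= -13 || r == data[tot] + 1)) ==> ((2*k != 5 ==> ((!(2*k != 5)) && (store(data, k + 3, r + 1)[r + 3] > -8 || 3*store(data, k + 3, r + 1)[1] != 3*r - 4))) && ((!(2*k != 5)) ==> (data[r + 3] > -8 || 3*data[1] != 3*r - 4))))
Before k := 2*k - 1: ((j <= -13 || r == data[tot] + 1) ==> (data[2*data[2*k - 1] + 2*j + 11] > -8 || 3*data[1] != 6*data[2*k - 1] + 6*j + 20)) && ((!(j <= -13 || r == data[tot] + 1)) ==> ((4*k != 7 ==> ((!(4*k != 7)) && (store(data, 2*k + 2, r + 1)[r + 3] > -8 || 3*store(data, 2*k + 2, r + 1)[1] != 3*r - 4))) && ((!(4*k != 7)) ==> (data[r + 3] > -8 || 3*data[1] != 3*r - 4))))
Answer: WP = ((j <= -13 || r == data[tot] + 1) ==> (data[2*data[2*k - 1] + 2*j + 11] > -8 || 3*data[1] != 6*data[2*k - 1] + 6*j + 20)) && ((!(j <= -13 || r == data[tot] + 1)) ==> ((4*k != 7 ==> ((!(4*k != 7)) && (store(data, 2*k + 2, r + 1)[r + 3] > -8 || 3*store(data, 2*k + 2, r + 1)[1] != 3*r - 4))) && ((!(4*k != 7)) ==> (data[r + 3] > -8 || 3*data[1] != 3*r - 4))))


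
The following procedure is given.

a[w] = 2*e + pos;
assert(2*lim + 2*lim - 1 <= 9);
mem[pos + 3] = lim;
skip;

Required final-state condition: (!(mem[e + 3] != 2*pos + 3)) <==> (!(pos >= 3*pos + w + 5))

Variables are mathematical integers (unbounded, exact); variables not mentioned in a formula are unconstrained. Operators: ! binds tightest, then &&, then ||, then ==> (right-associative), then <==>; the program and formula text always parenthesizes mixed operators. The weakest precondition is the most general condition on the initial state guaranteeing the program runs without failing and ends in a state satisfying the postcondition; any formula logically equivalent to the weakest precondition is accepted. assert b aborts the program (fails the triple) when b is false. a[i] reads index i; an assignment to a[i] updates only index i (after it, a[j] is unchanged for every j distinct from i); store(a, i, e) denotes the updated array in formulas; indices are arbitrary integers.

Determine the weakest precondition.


Working backward. After the program, the postcondition (!(mem[e + 3] != 2*pos + 3)) <==> (!(pos >= 3*pos + w + 5)) must hold; in canonical form it is (!(mem[e + 3] != 2*pos + 3)) <==> (!(2*pos + w <= -5)).
Before skip: (!(mem[e + 3] != 2*pos + 3)) <==> (!(2*pos + w <= -5))
Before mem[pos + 3] := lim: (!(store(mem, pos + 3, lim)[e + 3] != 2*pos + 3)) <==> (!(2*pos + w <= -5))
Before assert 2*lim + 2*lim - 1 <= 9: 4*lim <= 10 && ((!(store(mem, pos + 3, lim)[e + 3] != 2*pos + 3)) <==> (!(2*pos + w <= -5)))
Before a[w] := 2*e + pos: 4*lim <= 10 && ((!(store(mem, pos + 3, lim)[e + 3] != 2*pos + 3)) <==> (!(2*pos + w <= -5)))
Answer: WP = 4*lim <= 10 && ((!(store(mem, pos + 3, lim)[e + 3] != 2*pos + 3)) <==> (!(2*pos + w <= -5)))


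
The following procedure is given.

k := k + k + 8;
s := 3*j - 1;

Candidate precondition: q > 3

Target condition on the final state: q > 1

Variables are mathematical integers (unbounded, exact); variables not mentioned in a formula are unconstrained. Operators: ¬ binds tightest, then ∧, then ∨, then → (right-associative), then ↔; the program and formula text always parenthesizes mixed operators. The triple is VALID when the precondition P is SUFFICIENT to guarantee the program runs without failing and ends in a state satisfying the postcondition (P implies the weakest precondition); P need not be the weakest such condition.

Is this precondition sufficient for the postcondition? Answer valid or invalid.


Working backward. After the program, q > 1 must hold.
Before s := 3*j - 1: q > 1
Before k := k + k + 8: q > 1
The weakest precondition is q > 1.
Check whether q > 3 implies it.
Every state satisfying the precondition satisfies the weakest precondition: the implication holds.
Answer: valid


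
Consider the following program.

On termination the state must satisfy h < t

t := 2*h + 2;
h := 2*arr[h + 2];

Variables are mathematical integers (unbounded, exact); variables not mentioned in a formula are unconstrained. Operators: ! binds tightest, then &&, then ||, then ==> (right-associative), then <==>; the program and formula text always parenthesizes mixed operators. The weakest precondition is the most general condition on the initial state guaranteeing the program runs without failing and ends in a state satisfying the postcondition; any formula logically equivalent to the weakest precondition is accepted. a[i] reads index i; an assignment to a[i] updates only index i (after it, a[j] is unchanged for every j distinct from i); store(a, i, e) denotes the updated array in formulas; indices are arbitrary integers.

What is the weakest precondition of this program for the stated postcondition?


Working backward. After the program, h < t must hold.
Before h := 2*arr[h + 2]: 2*arr[h + 2] < t
Before t := 2*h + 2: 2*arr[h + 2] < 2*h + 2
Answer: WP = 2*arr[h + 2] < 2*h + 2


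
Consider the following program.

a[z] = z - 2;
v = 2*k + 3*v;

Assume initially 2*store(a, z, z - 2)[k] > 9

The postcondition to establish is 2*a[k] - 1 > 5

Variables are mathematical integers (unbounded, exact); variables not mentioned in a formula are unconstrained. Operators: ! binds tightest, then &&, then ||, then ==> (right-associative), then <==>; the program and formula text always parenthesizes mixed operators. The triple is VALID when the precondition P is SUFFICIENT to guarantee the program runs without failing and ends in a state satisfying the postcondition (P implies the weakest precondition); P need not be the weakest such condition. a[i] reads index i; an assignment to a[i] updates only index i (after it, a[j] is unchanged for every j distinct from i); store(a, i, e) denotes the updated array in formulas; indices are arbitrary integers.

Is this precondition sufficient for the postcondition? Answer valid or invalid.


Working backward. After the program, the postcondition 2*a[k] - 1 > 5 must hold; in canonical form it is 2*a[k] > 6.
Before v := 2*k + 3*v: 2*a[k] > 6
Before a[z] := z - 2: 2*store(a, z, z - 2)[k] > 6
The weakest precondition is 2*store(a, z, z - 2)[k] > 6.
Check whether 2*store(a, z, z - 2)[k] > 9 implies it.
Every state satisfying the precondition satisfies the weakest precondition: the implication holds.
Answer: valid


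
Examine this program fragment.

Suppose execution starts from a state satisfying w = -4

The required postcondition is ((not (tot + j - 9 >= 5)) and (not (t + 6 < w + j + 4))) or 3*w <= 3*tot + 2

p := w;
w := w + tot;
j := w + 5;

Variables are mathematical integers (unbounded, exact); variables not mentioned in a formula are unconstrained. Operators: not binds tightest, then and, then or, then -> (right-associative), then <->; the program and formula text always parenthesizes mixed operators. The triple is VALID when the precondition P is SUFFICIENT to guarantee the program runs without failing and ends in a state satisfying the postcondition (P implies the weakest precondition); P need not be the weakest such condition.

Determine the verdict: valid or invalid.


Working backward. After the program, the postcondition ((not (tot + j - 9 >= 5)) and (not (t + 6 < w + j + 4))) or 3*w <= 3*tot + 2 must hold; in canonical form it is ((not (j + tot >= 14)) and (not (t < j + w - 2))) or 3*w <= 3*tot + 2.
Before j := w + 5: ((not (tot + w >= 9)) and (not (t < 2*w + 3))) or 3*w <= 3*tot + 2
Before w := w + tot: ((not (2*tot + w >= 9)) and (not (t < 2*tot + 2*w + 3))) or 3*w <= 2
Before p := w: ((not (2*tot + w >= 9)) and (not (t < 2*tot + 2*w + 3))) or 3*w <= 2
The weakest precondition is ((not (2*tot + w >= 9)) and (not (t < 2*tot + 2*w + 3))) or 3*w <= 2.
Check whether w = -4 implies it.
Every state satisfying the precondition satisfies the weakest precondition: the implication holds.
Answer: valid


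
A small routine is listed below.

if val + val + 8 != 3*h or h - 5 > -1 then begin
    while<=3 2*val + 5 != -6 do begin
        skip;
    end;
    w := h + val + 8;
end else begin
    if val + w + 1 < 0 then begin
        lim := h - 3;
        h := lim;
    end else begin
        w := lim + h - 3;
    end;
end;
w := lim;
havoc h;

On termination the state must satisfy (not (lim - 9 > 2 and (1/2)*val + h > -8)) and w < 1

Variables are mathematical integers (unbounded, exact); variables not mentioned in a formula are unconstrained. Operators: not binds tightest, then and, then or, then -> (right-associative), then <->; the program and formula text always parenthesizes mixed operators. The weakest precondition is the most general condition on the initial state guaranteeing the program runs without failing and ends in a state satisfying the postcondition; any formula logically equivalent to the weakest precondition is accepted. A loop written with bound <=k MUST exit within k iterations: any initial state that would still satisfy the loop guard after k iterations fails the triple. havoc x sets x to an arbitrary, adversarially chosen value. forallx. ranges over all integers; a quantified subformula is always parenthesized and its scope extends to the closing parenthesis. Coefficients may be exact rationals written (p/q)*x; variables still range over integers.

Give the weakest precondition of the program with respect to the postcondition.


Working backward. After the program, the postcondition (not (lim - 9 > 2 and (1/2)*val + h > -8)) and w < 1 must hold; in canonical form it is (not (lim > 11 and h + (1/2)*val > -8)) and w < 1.
Before havoc h: forall h_1. ((not (lim > 11 and h_1 + (1/2)*val > -8)) and w < 1)
Before w := lim: forall h_1. ((not (lim > 11 and h_1 + (1/2)*val > -8)) and lim < 1)
Then branch requires (2*val != -11 -> ((2*val != -11 -> ((2*val != -11 -> ((not (2*val != -11)) and (forall h_1. ((not (lim > 11 and h_1 + (1/2)*val > -8)) and lim < 1)))) and ((not (2*val != -11)) -> (forall h_1. ((not (lim > 11 and h_1 + (1/2)*val > -8)) and lim < 1))))) and ((not (2*val != -11)) -> (forall h_1. ((not (lim > 11 and h_1 + (1/2)*val > -8)) and lim < 1))))) and ((not (2*val != -11)) -> (forall h_1. ((not (lim > 11 and h_1 + (1/2)*val > -8)) and lim < 1))); else branch requires (val + w < -1 -> (forall h_1. ((not (h > 14 and h_1 + (1/2)*val > -8)) and h < 4))) and ((not (val + w < -1)) -> (forall h_1. ((not (lim > 11 and h_1 + (1/2)*val > -8)) and lim < 1))).
Before the if: ((2*val != 3*h - 8 or h > 4) -> ((2*val != -11 -> ((2*val != -11 -> ((2*val != -11 -> ((not (2*val != -11)) and (forall h_1. ((not (lim > 11 and h_1 + (1/2)*val > -8)) and lim < 1)))) and ((not (2*val != -11)) -> (forall h_1. ((not (lim > 11 and h_1 + (1/2)*val > -8)) and lim < 1))))) and ((not (2*val != -11)) -> (forall h_1. ((not (lim > 11 and h_1 + (1/2)*val > -8)) and lim < 1))))) and ((not (2*val != -11)) -> (forall h_1. ((not (lim > 11 and h_1 + (1/2)*val > -8)) and lim < 1))))) and ((not (2*val != 3*h - 8 or h > 4)) -> ((val + w < -1 -> (forall h_1. ((not (h > 14 and h_1 + (1/2)*val > -8)) and h < 4))) and ((not (val + w < -1)) -> (forall h_1. ((not (lim > 11 and h_1 + (1/2)*val > -8)) and lim < 1)))))
Answer: WP = ((2*val != 3*h - 8 or h > 4) -> ((2*val != -11 -> ((2*val != -11 -> ((2*val != -11 -> ((not (2*val != -11)) and (forall h_1. ((not (lim > 11 and h_1 + (1/2)*val > -8)) and lim < 1)))) and ((not (2*val != -11)) -> (forall h_1. ((not (lim > 11 and h_1 + (1/2)*val > -8)) and lim < 1))))) and ((not (2*val != -11)) -> (forall h_1. ((not (lim > 11 and h_1 + (1/2)*val > -8)) and lim < 1))))) and ((not (2*val != -11)) -> (forall h_1. ((not (lim > 11 and h_1 + (1/2)*val > -8)) and lim < 1))))) and ((not (2*val != 3*h - 8 or h > 4)) -> ((val + w < -1 -> (forall h_1. ((not (h > 14 and h_1 + (1/2)*val > -8)) and h < 4))) and ((not (val + w < -1)) -> (forall h_1. ((not (lim > 11 and h_1 + (1/2)*val > -8)) and lim < 1)))))


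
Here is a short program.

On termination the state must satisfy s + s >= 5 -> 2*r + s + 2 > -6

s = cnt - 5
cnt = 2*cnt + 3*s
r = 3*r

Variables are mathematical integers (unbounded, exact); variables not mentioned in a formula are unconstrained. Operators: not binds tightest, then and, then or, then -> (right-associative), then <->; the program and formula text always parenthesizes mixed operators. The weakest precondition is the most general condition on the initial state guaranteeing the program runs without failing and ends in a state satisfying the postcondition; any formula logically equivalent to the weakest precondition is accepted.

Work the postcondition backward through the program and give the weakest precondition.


Working backward. After the program, the postcondition s + s >= 5 -> 2*r + s + 2 > -6 must hold; in canonical form it is 2*s >= 5 -> 2*r + s > -8.
Before r := 3*r: 2*s >= 5 -> 6*r + s > -8
Before cnt := 2*cnt + 3*s: 2*s >= 5 -> 6*r + s > -8
Before s := cnt - 5: 2*cnt >= 15 -> cnt + 6*r > -3
Answer: WP = 2*cnt >= 15 -> cnt + 6*r > -3


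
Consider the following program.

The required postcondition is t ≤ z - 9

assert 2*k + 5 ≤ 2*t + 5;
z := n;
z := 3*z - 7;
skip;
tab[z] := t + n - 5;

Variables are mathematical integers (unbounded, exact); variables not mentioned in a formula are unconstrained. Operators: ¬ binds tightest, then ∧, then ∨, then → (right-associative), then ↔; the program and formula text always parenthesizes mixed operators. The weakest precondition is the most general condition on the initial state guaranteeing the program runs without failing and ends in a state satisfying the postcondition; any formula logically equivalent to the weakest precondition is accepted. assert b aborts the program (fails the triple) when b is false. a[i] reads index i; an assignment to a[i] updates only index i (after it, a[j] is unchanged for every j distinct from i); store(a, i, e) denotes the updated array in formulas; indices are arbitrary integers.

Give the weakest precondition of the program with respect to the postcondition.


Working backward. After the program, t ≤ z - 9 must hold.
Before tab[z] := t + n - 5: t ≤ z - 9
Before skip: t ≤ z - 9
Before z := 3*z - 7: t ≤ 3*z - 16
Before z := n: t ≤ 3*n - 16
Before assert 2*k + 5 ≤ 2*t + 5: 2*k ≤ 2*t ∧ t ≤ 3*n - 16
Answer: WP = 2*k ≤ 2*t ∧ t ≤ 3*n - 16


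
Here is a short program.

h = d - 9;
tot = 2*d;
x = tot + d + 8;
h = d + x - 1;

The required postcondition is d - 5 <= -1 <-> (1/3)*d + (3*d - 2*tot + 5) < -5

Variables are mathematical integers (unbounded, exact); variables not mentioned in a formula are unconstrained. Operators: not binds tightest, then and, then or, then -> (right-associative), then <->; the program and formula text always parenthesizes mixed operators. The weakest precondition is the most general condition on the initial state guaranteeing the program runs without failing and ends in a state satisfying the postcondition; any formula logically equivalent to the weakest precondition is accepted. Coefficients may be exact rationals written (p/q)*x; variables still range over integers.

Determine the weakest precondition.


Working backward. After the program, the postcondition d - 5 <= -1 <-> (1/3)*d + (3*d - 2*tot + 5) < -5 must hold; in canonical form it is d <= 4 <-> (10/3)*d < 2*tot - 10.
Before h := d + x - 1: d <= 4 <-> (10/3)*d < 2*tot - 10
Before x := tot + d + 8: d <= 4 <-> (10/3)*d < 2*tot - 10
Before tot := 2*d: d <= 4 <-> (2/3)*d > 10
Before h := d - 9: d <= 4 <-> (2/3)*d > 10
Answer: WP = d <= 4 <-> (2/3)*d > 10


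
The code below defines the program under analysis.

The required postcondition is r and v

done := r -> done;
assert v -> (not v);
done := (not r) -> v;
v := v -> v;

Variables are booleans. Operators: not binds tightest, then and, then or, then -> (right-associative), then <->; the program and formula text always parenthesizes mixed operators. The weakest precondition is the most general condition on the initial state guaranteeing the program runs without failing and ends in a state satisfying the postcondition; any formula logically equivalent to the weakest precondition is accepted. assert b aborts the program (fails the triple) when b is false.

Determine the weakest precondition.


Working backward. After the program, r and v must hold.
Before v := v -> v: r
Before done := (not r) -> v: r
Before assert v -> (not v): (v -> (not v)) and r
Before done := r -> done: (v -> (not v)) and r
Answer: WP = (v -> (not v)) and r


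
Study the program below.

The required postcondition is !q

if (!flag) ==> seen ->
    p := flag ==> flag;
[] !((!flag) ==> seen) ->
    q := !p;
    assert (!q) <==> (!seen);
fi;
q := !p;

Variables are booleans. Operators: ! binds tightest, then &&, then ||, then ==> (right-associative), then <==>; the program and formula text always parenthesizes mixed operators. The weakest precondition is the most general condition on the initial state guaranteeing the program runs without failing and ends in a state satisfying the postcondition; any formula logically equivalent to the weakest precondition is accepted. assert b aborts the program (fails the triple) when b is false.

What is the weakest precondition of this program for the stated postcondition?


Working backward. After the program, !q must hold.
Before q := !p: p
Then branch requires true; else branch requires (p <==> (!seen)) && p.
Before the if: (!((!flag) ==> seen)) ==> ((p <==> (!seen)) && p)
Answer: WP = (!((!flag) ==> seen)) ==> ((p <==> (!seen)) && p)


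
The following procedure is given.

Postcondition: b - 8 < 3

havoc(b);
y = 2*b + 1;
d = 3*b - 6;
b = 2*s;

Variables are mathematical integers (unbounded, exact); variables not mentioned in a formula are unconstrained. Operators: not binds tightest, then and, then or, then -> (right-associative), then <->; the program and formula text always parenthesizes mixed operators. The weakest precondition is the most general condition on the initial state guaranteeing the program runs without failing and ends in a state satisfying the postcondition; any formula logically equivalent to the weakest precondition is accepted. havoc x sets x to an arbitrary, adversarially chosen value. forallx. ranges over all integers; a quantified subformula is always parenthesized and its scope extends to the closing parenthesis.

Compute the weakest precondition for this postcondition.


Working backward. After the program, the postcondition b - 8 < 3 must hold; in canonical form it is b < 11.
Before b := 2*s: 2*s < 11
Before d := 3*b - 6: 2*s < 11
Before y := 2*b + 1: 2*s < 11
Before havoc b: 2*s < 11
Answer: WP = 2*s < 11


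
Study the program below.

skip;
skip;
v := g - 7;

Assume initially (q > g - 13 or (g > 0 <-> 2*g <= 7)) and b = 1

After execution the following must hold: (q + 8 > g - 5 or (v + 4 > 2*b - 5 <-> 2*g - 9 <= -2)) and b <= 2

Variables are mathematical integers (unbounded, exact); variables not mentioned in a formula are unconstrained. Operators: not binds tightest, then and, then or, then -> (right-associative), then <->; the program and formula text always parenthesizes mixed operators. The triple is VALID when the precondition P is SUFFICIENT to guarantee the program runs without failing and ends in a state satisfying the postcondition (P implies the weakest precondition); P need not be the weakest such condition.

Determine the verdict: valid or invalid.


Working backward. After the program, the postcondition (q + 8 > g - 5 or (v + 4 > 2*b - 5 <-> 2*g - 9 <= -2)) and b <= 2 must hold; in canonical form it is (q > g - 13 or (v > 2*b - 9 <-> 2*g <= 7)) and b <= 2.
Before v := g - 7: (q > g - 13 or (g > 2*b - 2 <-> 2*g <= 7)) and b <= 2
Before skip: (q > g - 13 or (g > 2*b - 2 <-> 2*g <= 7)) and b <= 2
Before skip: (q > g - 13 or (g > 2*b - 2 <-> 2*g <= 7)) and b <= 2
The weakest precondition is (q > g - 13 or (g > 2*b - 2 <-> 2*g <= 7)) and b <= 2.
Check whether (q > g - 13 or (g > 0 <-> 2*g <= 7)) and b = 1 implies it.
Every state satisfying the precondition satisfies the weakest precondition: the implication holds.
Answer: valid


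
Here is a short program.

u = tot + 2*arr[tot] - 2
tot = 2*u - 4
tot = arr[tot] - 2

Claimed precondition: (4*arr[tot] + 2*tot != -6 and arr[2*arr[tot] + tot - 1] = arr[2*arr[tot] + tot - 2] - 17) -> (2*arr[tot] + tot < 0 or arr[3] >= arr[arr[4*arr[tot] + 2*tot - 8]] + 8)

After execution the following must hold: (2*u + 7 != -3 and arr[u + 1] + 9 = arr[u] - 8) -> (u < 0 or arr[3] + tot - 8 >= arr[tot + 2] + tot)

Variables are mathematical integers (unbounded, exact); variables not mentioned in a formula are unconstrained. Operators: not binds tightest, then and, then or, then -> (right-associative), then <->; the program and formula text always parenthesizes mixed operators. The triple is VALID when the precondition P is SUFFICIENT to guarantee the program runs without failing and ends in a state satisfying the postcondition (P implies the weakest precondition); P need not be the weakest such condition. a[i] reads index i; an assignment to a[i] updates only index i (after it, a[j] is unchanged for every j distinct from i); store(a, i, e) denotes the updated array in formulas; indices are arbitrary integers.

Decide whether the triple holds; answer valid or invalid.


Working backward. After the program, the postcondition (2*u + 7 != -3 and arr[u + 1] + 9 = arr[u] - 8) -> (u < 0 or arr[3] + tot - 8 >= arr[tot + 2] + tot) must hold; in canonical form it is (2*u != -10 and arr[u + 1] = arr[u] - 17) -> (u < 0 or arr[3] >= arr[tot + 2] + 8).
Before tot := arr[tot] - 2: (2*u != -10 and arr[u + 1] = arr[u] - 17) -> (u < 0 or arr[3] >= arr[arr[tot]] + 8)
Before tot := 2*u - 4: (2*u != -10 and arr[u + 1] = arr[u] - 17) -> (u < 0 or arr[3] >= arr[arr[2*u - 4]] + 8)
Before u := tot + 2*arr[tot] - 2: (4*arr[tot] + 2*tot != -6 and arr[2*arr[tot] + tot - 1] = arr[2*arr[tot] + tot - 2] - 17) -> (2*arr[tot] + tot < 2 or arr[3] >= arr[arr[4*arr[tot] + 2*tot - 8]] + 8)
The weakest precondition is (4*arr[tot] + 2*tot != -6 and arr[2*arr[tot] + tot - 1] = arr[2*arr[tot] + tot - 2] - 17) -> (2*arr[tot] + tot < 2 or arr[3] >= arr[arr[4*arr[tot] + 2*tot - 8]] + 8).
Check whether (4*arr[tot] + 2*tot != -6 and arr[2*arr[tot] + tot - 1] = arr[2*arr[tot] + tot - 2] - 17) -> (2*arr[tot] + tot < 0 or arr[3] >= arr[arr[4*arr[tot] + 2*tot - 8]] + 8) implies it.
Every state satisfying the precondition satisfies the weakest precondition: the implication holds.
Answer: valid
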